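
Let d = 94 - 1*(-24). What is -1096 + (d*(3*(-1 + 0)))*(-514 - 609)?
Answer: 396446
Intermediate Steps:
d = 118 (d = 94 + 24 = 118)
-1096 + (d*(3*(-1 + 0)))*(-514 - 609) = -1096 + (118*(3*(-1 + 0)))*(-514 - 609) = -1096 + (118*(3*(-1)))*(-1123) = -1096 + (118*(-3))*(-1123) = -1096 - 354*(-1123) = -1096 + 397542 = 396446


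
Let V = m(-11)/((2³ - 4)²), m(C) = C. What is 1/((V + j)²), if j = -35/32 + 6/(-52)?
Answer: 173056/622521 ≈ 0.27799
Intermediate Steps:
j = -503/416 (j = -35*1/32 + 6*(-1/52) = -35/32 - 3/26 = -503/416 ≈ -1.2091)
V = -11/16 (V = -11/(2³ - 4)² = -11/(8 - 4)² = -11/(4²) = -11/16 ≈ -0.68750)
1/((V + j)²) = 1/((-11/16 - 503/416)²) = 1/((-789/416)²) = 1/(622521/173056) = 173056/622521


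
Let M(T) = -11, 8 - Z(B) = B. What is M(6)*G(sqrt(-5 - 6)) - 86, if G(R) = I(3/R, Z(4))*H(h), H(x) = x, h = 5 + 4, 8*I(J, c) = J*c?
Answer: -86 + 27*I*sqrt(11)/2 ≈ -86.0 + 44.774*I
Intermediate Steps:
Z(B) = 8 - B
I(J, c) = J*c/8 (I(J, c) = (J*c)/8 = J*c/8)
h = 9
G(R) = 27/(2*R) (G(R) = ((3/R)*(8 - 1*4)/8)*9 = ((3/R)*(8 - 4)/8)*9 = ((1/8)*(3/R)*4)*9 = (3/(2*R))*9 = 27/(2*R))
M(6)*G(sqrt(-5 - 6)) - 86 = -297/(2*(sqrt(-5 - 6))) - 86 = -297/(2*(sqrt(-11))) - 86 = -297/(2*(I*sqrt(11))) - 86 = -297*(-I*sqrt(11)/11)/2 - 86 = -(-27)*I*sqrt(11)/2 - 86 = 27*I*sqrt(11)/2 - 86 = -86 + 27*I*sqrt(11)/2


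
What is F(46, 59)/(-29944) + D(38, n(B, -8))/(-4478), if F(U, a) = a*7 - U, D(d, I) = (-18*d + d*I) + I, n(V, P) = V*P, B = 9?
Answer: 51460511/67044616 ≈ 0.76756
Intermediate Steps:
n(V, P) = P*V
D(d, I) = I - 18*d + I*d (D(d, I) = (-18*d + I*d) + I = I - 18*d + I*d)
F(U, a) = -U + 7*a (F(U, a) = 7*a - U = -U + 7*a)
F(46, 59)/(-29944) + D(38, n(B, -8))/(-4478) = (-1*46 + 7*59)/(-29944) + (-8*9 - 18*38 - 8*9*38)/(-4478) = (-46 + 413)*(-1/29944) + (-72 - 684 - 72*38)*(-1/4478) = 367*(-1/29944) + (-72 - 684 - 2736)*(-1/4478) = -367/29944 - 3492*(-1/4478) = -367/29944 + 1746/2239 = 51460511/67044616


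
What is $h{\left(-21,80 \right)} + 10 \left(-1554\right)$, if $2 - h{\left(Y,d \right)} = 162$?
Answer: $-15700$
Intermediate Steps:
$h{\left(Y,d \right)} = -160$ ($h{\left(Y,d \right)} = 2 - 162 = -160$)
$h{\left(-21,80 \right)} + 10 \left(-1554\right) = -160 + 10 \left(-1554\right) = -160 - 15540 = -15700$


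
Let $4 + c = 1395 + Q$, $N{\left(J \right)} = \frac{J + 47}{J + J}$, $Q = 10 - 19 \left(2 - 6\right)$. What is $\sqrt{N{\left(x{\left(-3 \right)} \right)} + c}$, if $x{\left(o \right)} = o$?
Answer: $\frac{\sqrt{13227}}{3} \approx 38.336$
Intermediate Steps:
$Q = 86$ ($Q = 10 - 19 \left(2 - 6\right) = 10 - -76 = 10 + 76 = 86$)
$N{\left(J \right)} = \frac{47 + J}{2 J}$
$c = 1477$ ($c = -4 + \left(1395 + 86\right) = -4 + 1481 = 1477$)
$\sqrt{N{\left(x{\left(-3 \right)} \right)} + c} = \sqrt{\frac{47 - 3}{2 \left(-3\right)} + 1477} = \sqrt{\frac{1}{2} \left(- \frac{1}{3}\right) 44 + 1477} = \sqrt{- \frac{22}{3} + 1477} = \sqrt{\frac{4409}{3}} = \frac{\sqrt{13227}}{3}$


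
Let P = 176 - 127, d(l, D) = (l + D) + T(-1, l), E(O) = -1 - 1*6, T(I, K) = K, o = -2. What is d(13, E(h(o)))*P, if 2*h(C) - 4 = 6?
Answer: 931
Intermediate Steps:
h(C) = 5 (h(C) = 2 + (½)*6 = 2 + 3 = 5)
E(O) = -7 (E(O) = -1 - 6 = -7)
d(l, D) = D + 2*l (d(l, D) = (l + D) + l = (D + l) + l = D + 2*l)
P = 49
d(13, E(h(o)))*P = (-7 + 2*13)*49 = (-7 + 26)*49 = 19*49 = 931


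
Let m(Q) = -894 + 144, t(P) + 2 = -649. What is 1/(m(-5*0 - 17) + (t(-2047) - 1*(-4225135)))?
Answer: 1/4223734 ≈ 2.3676e-7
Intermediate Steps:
t(P) = -651 (t(P) = -2 - 649 = -651)
m(Q) = -750
1/(m(-5*0 - 17) + (t(-2047) - 1*(-4225135))) = 1/(-750 + (-651 - 1*(-4225135))) = 1/(-750 + (-651 + 4225135)) = 1/(-750 + 4224484) = 1/4223734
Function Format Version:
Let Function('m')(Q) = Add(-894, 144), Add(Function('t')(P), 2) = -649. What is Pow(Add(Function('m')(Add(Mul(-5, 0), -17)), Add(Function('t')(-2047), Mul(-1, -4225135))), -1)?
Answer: Rational(1, 4223734) ≈ 2.3676e-7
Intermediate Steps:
Function('t')(P) = -651 (Function('t')(P) = Add(-2, -649) = -651)
Function('m')(Q) = -750
Pow(Add(Function('m')(Add(Mul(-5, 0), -17)), Add(Function('t')(-2047), Mul(-1, -4225135))), -1) = Pow(Add(-750, Add(-651, Mul(-1, -4225135))), -1) = Pow(Add(-750, Add(-651, 4225135)), -1) = Pow(Add(-750, 4224484), -1) = Pow(4223734, -1) = Rational(1, 4223734)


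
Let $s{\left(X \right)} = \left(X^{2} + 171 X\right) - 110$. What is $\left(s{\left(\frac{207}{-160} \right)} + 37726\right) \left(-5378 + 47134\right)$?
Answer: $\frac{9993765469831}{6400} \approx 1.5615 \cdot 10^{9}$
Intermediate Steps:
$s{\left(X \right)} = -110 + X^{2} + 171 X$
$\left(s{\left(\frac{207}{-160} \right)} + 37726\right) \left(-5378 + 47134\right) = \left(\left(-110 + \left(\frac{207}{-160}\right)^{2} + 171 \frac{207}{-160}\right) + 37726\right) \left(-5378 + 47134\right) = \left(\left(-110 + \left(207 \left(- \frac{1}{160}\right)\right)^{2} + 171 \cdot 207 \left(- \frac{1}{160}\right)\right) + 37726\right) 41756 = \left(\left(-110 + \left(- \frac{207}{160}\right)^{2} + 171 \left(- \frac{207}{160}\right)\right) + 37726\right) 41756 = \left(\left(-110 + \frac{42849}{25600} - \frac{35397}{160}\right) + 37726\right) 41756 = \left(- \frac{8436671}{25600} + 37726\right) 41756 = \frac{957348929}{25600} \cdot 41756 = \frac{9993765469831}{6400}$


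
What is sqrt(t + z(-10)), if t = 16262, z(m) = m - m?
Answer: sqrt(16262) ≈ 127.52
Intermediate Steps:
z(m) = 0
sqrt(t + z(-10)) = sqrt(16262 + 0) = sqrt(16262)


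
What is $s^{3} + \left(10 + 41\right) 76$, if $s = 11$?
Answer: $5207$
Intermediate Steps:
$s^{3} + \left(10 + 41\right) 76 = 11^{3} + \left(10 + 41\right) 76 = 1331 + 51 \cdot 76 = 1331 + 3876 = 5207$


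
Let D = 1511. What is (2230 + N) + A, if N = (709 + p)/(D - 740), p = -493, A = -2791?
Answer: -144105/257 ≈ -560.72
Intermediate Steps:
N = 72/257 (N = (709 - 493)/(1511 - 740) = 216/771 = 216*(1/771) = 72/257 ≈ 0.28016)
(2230 + N) + A = (2230 + 72/257) - 2791 = 573182/257 - 2791 = -144105/257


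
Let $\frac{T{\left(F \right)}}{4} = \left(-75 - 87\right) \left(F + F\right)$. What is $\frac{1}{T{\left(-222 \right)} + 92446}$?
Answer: $\frac{1}{380158} \approx 2.6305 \cdot 10^{-6}$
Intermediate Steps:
$T{\left(F \right)} = - 1296 F$ ($T{\left(F \right)} = 4 \left(-75 - 87\right) \left(F + F\right) = 4 \left(- 162 \cdot 2 F\right) = 4 \left(- 324 F\right) = - 1296 F$)
$\frac{1}{T{\left(-222 \right)} + 92446} = \frac{1}{\left(-1296\right) \left(-222\right) + 92446} = \frac{1}{287712 + 92446} = \frac{1}{380158}$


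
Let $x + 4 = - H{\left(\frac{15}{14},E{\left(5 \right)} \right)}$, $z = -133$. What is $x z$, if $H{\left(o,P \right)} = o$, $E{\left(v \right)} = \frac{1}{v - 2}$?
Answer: $\frac{1349}{2} \approx 674.5$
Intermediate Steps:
$E{\left(v \right)} = \frac{1}{-2 + v}$
$x = - \frac{71}{14}$ ($x = -4 - \frac{15}{14} = - \frac{71}{14} \approx -5.0714$)
$x z = \left(- \frac{71}{14}\right) \left(-133\right) = \frac{1349}{2}$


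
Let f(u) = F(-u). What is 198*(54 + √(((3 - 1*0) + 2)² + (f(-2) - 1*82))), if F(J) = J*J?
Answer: 10692 + 198*I*√53 ≈ 10692.0 + 1441.5*I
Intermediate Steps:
F(J) = J²
f(u) = u² (f(u) = (-u)² = u²)
198*(54 + √(((3 - 1*0) + 2)² + (f(-2) - 1*82))) = 198*(54 + √(((3 - 1*0) + 2)² + ((-2)² - 1*82))) = 198*(54 + √(((3 + 0) + 2)² + (4 - 82))) = 198*(54 + √((3 + 2)² - 78)) = 198*(54 + √(5² - 78)) = 198*(54 + √(25 - 78)) = 198*(54 + √(-53)) = 198*(54 + I*√53) = 10692 + 198*I*√53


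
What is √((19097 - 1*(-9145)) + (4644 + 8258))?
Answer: 2*√10286 ≈ 202.84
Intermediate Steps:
√((19097 - 1*(-9145)) + (4644 + 8258)) = √((19097 + 9145) + 12902) = √(28242 + 12902) = √41144 = 2*√10286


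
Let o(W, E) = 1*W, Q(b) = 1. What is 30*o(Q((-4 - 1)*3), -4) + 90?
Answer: 120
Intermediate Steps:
o(W, E) = W
30*o(Q((-4 - 1)*3), -4) + 90 = 30*1 + 90 = 30 + 90 = 120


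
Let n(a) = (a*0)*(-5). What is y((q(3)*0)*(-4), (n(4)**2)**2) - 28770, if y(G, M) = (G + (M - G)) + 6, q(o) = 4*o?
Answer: -28764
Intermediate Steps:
n(a) = 0 (n(a) = 0*(-5) = 0)
y(G, M) = 6 + M (y(G, M) = M + 6 = 6 + M)
y((q(3)*0)*(-4), (n(4)**2)**2) - 28770 = (6 + (0**2)**2) - 28770 = (6 + 0**2) - 28770 = (6 + 0) - 28770 = 6 - 28770 = -28764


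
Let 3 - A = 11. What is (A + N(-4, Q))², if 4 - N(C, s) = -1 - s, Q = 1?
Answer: 4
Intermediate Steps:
A = -8 (A = 3 - 1*11 = 3 - 11 = -8)
N(C, s) = 5 + s (N(C, s) = 4 - (-1 - s) = 4 + (1 + s) = 5 + s)
(A + N(-4, Q))² = (-8 + (5 + 1))² = (-8 + 6)² = (-2)² = 4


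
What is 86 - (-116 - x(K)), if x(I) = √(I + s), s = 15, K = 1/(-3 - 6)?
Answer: 202 + √134/3 ≈ 205.86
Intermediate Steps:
K = -⅑ (K = 1/(-9) = -⅑ ≈ -0.11111)
x(I) = √(15 + I) (x(I) = √(I + 15) = √(15 + I))
86 - (-116 - x(K)) = 86 - (-116 - √(15 - ⅑)) = 86 - (-116 - √(134/9)) = 86 - (-116 - √134/3) = 86 + (116 + √134/3) = 202 + √134/3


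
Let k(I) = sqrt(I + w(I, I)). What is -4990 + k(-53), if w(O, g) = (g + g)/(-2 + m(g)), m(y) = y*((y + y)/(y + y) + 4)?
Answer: -4990 + 53*I*sqrt(1335)/267 ≈ -4990.0 + 7.2528*I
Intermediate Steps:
m(y) = 5*y (m(y) = y*((2*y)/((2*y)) + 4) = y*((2*y)*(1/(2*y)) + 4) = y*(1 + 4) = y*5 = 5*y)
w(O, g) = 2*g/(-2 + 5*g) (w(O, g) = (g + g)/(-2 + 5*g) = (2*g)/(-2 + 5*g) = 2*g/(-2 + 5*g))
k(I) = sqrt(I + 2*I/(-2 + 5*I))
-4990 + k(-53) = -4990 + sqrt(5)*sqrt((-53)**2/(-2 + 5*(-53))) = -4990 + sqrt(5)*sqrt(2809/(-2 - 265)) = -4990 + sqrt(5)*sqrt(2809/(-267)) = -4990 + sqrt(5)*sqrt(2809*(-1/267)) = -4990 + sqrt(5)*sqrt(-2809/267) = -4990 + sqrt(5)*(53*I*sqrt(267)/267) = -4990 + 53*I*sqrt(1335)/267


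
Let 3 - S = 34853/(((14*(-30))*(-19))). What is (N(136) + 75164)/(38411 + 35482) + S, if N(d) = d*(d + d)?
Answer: 1406517/9359780 ≈ 0.15027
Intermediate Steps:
N(d) = 2*d² (N(d) = d*(2*d) = 2*d²)
S = -1559/1140 (S = 3 - 34853/((14*(-30))*(-19)) = 3 - 34853/((-420*(-19))) = 3 - 34853/7980 = 3 - 1*4979/1140 = 3 - 4979/1140 = -1559/1140 ≈ -1.3675)
(N(136) + 75164)/(38411 + 35482) + S = (2*136² + 75164)/(38411 + 35482) - 1559/1140 = (2*18496 + 75164)/73893 - 1559/1140 = (36992 + 75164)*(1/73893) - 1559/1140 = 112156*(1/73893) - 1559/1140 = 112156/73893 - 1559/1140 = 1406517/9359780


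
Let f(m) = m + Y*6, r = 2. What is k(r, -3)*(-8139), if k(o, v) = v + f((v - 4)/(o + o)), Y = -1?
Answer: 349977/4 ≈ 87494.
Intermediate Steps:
f(m) = -6 + m (f(m) = m - 1*6 = m - 6 = -6 + m)
k(o, v) = -6 + v + (-4 + v)/(2*o) (k(o, v) = v + (-6 + (v - 4)/(o + o)) = v + (-6 + (-4 + v)/((2*o))) = v + (-6 + (-4 + v)*(1/(2*o))) = v + (-6 + (-4 + v)/(2*o)) = -6 + v + (-4 + v)/(2*o))
k(r, -3)*(-8139) = ((-2 + (½)*(-3) + 2*(-6 - 3))/2)*(-8139) = ((-2 - 3/2 + 2*(-9))/2)*(-8139) = ((-2 - 3/2 - 18)/2)*(-8139) = ((½)*(-43/2))*(-8139) = -43/4*(-8139) = 349977/4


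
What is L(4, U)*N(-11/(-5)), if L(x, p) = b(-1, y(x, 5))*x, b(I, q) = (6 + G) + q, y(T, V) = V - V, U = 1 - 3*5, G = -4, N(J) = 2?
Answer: 16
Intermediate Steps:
U = -14 (U = 1 - 15 = -14)
y(T, V) = 0
b(I, q) = 2 + q (b(I, q) = (6 - 4) + q = 2 + q)
L(x, p) = 2*x (L(x, p) = (2 + 0)*x = 2*x)
L(4, U)*N(-11/(-5)) = (2*4)*2 = 8*2 = 16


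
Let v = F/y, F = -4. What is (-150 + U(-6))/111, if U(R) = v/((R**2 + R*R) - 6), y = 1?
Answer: -4952/3663 ≈ -1.3519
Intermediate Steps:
v = -4 (v = -4/1 = -4*1 = -4)
U(R) = -4/(-6 + 2*R**2) (U(R) = -4/((R**2 + R*R) - 6) = -4/((R**2 + R**2) - 6) = -4/(2*R**2 - 6) = -4/(-6 + 2*R**2))
(-150 + U(-6))/111 = (-150 - 2/(-3 + (-6)**2))/111 = (-150 - 2/(-3 + 36))*(1/111) = (-150 - 2/33)*(1/111) = -4952/33*1/111 = -4952/3663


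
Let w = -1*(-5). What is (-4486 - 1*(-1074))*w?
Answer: -17060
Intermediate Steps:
w = 5
(-4486 - 1*(-1074))*w = (-4486 - 1*(-1074))*5 = (-4486 + 1074)*5 = -3412*5 = -17060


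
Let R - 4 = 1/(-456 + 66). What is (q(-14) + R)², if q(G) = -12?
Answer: 9740641/152100 ≈ 64.041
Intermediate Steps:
R = 1559/390 (R = 4 + 1/(-456 + 66) = 4 + 1/(-390) = 4 - 1/390 = 1559/390 ≈ 3.9974)
(q(-14) + R)² = (-12 + 1559/390)² = (-3121/390)² = 9740641/152100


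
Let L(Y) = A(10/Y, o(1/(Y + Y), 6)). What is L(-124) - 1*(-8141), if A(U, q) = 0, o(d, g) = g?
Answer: 8141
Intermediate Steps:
L(Y) = 0
L(-124) - 1*(-8141) = 0 - 1*(-8141) = 0 + 8141 = 8141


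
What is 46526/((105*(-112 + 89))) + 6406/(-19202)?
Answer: -454431371/23186415 ≈ -19.599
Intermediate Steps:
46526/((105*(-112 + 89))) + 6406/(-19202) = 46526/((105*(-23))) + 6406*(-1/19202) = 46526/(-2415) - 3203/9601 = 46526*(-1/2415) - 3203/9601 = -46526/2415 - 3203/9601 = -454431371/23186415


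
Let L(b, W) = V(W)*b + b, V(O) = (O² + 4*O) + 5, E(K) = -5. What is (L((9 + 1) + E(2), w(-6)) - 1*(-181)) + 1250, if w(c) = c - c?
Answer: 1461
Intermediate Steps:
w(c) = 0
V(O) = 5 + O² + 4*O
L(b, W) = b + b*(5 + W² + 4*W) (L(b, W) = (5 + W² + 4*W)*b + b = b*(5 + W² + 4*W) + b = b + b*(5 + W² + 4*W))
(L((9 + 1) + E(2), w(-6)) - 1*(-181)) + 1250 = (((9 + 1) - 5)*(6 + 0² + 4*0) - 1*(-181)) + 1250 = ((10 - 5)*(6 + 0 + 0) + 181) + 1250 = (5*6 + 181) + 1250 = (30 + 181) + 1250 = 211 + 1250 = 1461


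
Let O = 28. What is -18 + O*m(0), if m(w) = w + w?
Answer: -18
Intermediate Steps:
m(w) = 2*w
-18 + O*m(0) = -18 + 28*(2*0) = -18 + 28*0 = -18 + 0 = -18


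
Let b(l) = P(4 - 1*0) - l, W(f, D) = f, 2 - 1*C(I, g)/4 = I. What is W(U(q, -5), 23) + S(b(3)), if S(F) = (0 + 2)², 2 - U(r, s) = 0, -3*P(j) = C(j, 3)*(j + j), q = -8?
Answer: 6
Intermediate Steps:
C(I, g) = 8 - 4*I
P(j) = -2*j*(8 - 4*j)/3 (P(j) = -(8 - 4*j)*(j + j)/3 = -(8 - 4*j)*2*j/3 = -2*j*(8 - 4*j)/3)
U(r, s) = 2 (U(r, s) = 2 - 1*0 = 2 + 0 = 2)
b(l) = 64/3 - l (b(l) = 8*(4 - 1*0)*(-2 + (4 - 1*0))/3 - l = 8*(4 + 0)*(-2 + (4 + 0))/3 - l = (8/3)*4*(-2 + 4) - l = (8/3)*4*2 - l = 64/3 - l)
S(F) = 4 (S(F) = 2² = 4)
W(U(q, -5), 23) + S(b(3)) = 2 + 4 = 6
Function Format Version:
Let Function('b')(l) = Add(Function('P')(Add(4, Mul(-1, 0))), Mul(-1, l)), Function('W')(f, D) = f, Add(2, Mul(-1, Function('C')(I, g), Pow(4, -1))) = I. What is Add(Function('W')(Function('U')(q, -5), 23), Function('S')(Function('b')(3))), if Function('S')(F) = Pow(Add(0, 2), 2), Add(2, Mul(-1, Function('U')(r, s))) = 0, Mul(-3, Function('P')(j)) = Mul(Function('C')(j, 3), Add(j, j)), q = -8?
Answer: 6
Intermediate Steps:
Function('C')(I, g) = Add(8, Mul(-4, I))
Function('P')(j) = Mul(Rational(-2, 3), j, Add(8, Mul(-4, j))) (Function('P')(j) = Mul(Rational(-1, 3), Mul(Add(8, Mul(-4, j)), Add(j, j))) = Mul(Rational(-1, 3), Mul(Add(8, Mul(-4, j)), Mul(2, j))) = Mul(Rational(-1, 3), Mul(2, j, Add(8, Mul(-4, j)))) = Mul(Rational(-2, 3), j, Add(8, Mul(-4, j))))
Function('U')(r, s) = 2 (Function('U')(r, s) = Add(2, Mul(-1, 0)) = Add(2, 0) = 2)
Function('b')(l) = Add(Rational(64, 3), Mul(-1, l)) (Function('b')(l) = Add(Mul(Rational(8, 3), Add(4, Mul(-1, 0)), Add(-2, Add(4, Mul(-1, 0)))), Mul(-1, l)) = Add(Mul(Rational(8, 3), Add(4, 0), Add(-2, Add(4, 0))), Mul(-1, l)) = Add(Mul(Rational(8, 3), 4, Add(-2, 4)), Mul(-1, l)) = Add(Mul(Rational(8, 3), 4, 2), Mul(-1, l)) = Add(Rational(64, 3), Mul(-1, l)))
Function('S')(F) = 4 (Function('S')(F) = Pow(2, 2) = 4)
Add(Function('W')(Function('U')(q, -5), 23), Function('S')(Function('b')(3))) = Add(2, 4) = 6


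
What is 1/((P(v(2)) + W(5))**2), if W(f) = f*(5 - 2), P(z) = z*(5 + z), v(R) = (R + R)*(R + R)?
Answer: 1/123201 ≈ 8.1168e-6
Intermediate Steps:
v(R) = 4*R**2 (v(R) = (2*R)*(2*R) = 4*R**2)
W(f) = 3*f (W(f) = f*3 = 3*f)
1/((P(v(2)) + W(5))**2) = 1/(((4*2**2)*(5 + 4*2**2) + 3*5)**2) = 1/(((4*4)*(5 + 4*4) + 15)**2) = 1/((16*(5 + 16) + 15)**2) = 1/((16*21 + 15)**2) = 1/((336 + 15)**2) = 1/(351**2) = 1/123201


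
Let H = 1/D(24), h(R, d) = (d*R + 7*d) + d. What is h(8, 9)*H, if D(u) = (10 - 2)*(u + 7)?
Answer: 18/31 ≈ 0.58065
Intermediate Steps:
D(u) = 56 + 8*u (D(u) = 8*(7 + u) = 56 + 8*u)
h(R, d) = 8*d + R*d (h(R, d) = (R*d + 7*d) + d = (7*d + R*d) + d = 8*d + R*d)
H = 1/248 (H = 1/(56 + 8*24) = 1/(56 + 192) = 1/248 ≈ 0.0040323)
h(8, 9)*H = (9*(8 + 8))*(1/248) = (9*16)*(1/248) = 144*(1/248) = 18/31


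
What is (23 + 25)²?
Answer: 2304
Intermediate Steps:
(23 + 25)² = 48² = 2304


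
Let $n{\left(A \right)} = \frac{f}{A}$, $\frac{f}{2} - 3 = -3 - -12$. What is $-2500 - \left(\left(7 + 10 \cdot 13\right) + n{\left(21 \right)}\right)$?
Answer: $- \frac{18467}{7} \approx -2638.1$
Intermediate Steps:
$f = 24$ ($f = 6 + 2 \left(-3 - -12\right) = 6 + 2 \left(-3 + 12\right) = 6 + 2 \cdot 9 = 6 + 18 = 24$)
$n{\left(A \right)} = \frac{24}{A}$
$-2500 - \left(\left(7 + 10 \cdot 13\right) + n{\left(21 \right)}\right) = -2500 - \left(\left(7 + 10 \cdot 13\right) + \frac{24}{21}\right) = -2500 - \left(\left(7 + 130\right) + 24 \cdot \frac{1}{21}\right) = -2500 - \left(137 + \frac{8}{7}\right) = -2500 - \frac{967}{7} = - \frac{18467}{7}$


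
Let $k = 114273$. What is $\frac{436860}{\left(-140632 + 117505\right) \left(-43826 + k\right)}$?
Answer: $- \frac{145620}{543075923} \approx -0.00026814$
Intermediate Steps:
$\frac{436860}{\left(-140632 + 117505\right) \left(-43826 + k\right)} = \frac{436860}{\left(-140632 + 117505\right) \left(-43826 + 114273\right)} = \frac{436860}{\left(-23127\right) 70447} = \frac{436860}{-1629227769} = 436860 \left(- \frac{1}{1629227769}\right) = - \frac{145620}{543075923}$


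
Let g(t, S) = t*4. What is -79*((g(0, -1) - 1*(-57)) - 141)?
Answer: 6636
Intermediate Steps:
g(t, S) = 4*t
-79*((g(0, -1) - 1*(-57)) - 141) = -79*((4*0 - 1*(-57)) - 141) = -79*((0 + 57) - 141) = -79*(57 - 141) = -79*(-84) = 6636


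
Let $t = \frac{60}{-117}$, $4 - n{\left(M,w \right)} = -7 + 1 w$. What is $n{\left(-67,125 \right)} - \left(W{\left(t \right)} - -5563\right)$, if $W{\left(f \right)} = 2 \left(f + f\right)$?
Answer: $- \frac{221323}{39} \approx -5674.9$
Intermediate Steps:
$n{\left(M,w \right)} = 11 - w$ ($n{\left(M,w \right)} = 4 - \left(-7 + 1 w\right) = 4 - \left(-7 + w\right) = 11 - w$)
$t = - \frac{20}{39}$ ($t = 60 \left(- \frac{1}{117}\right) = - \frac{20}{39} \approx -0.51282$)
$W{\left(f \right)} = 4 f$ ($W{\left(f \right)} = 2 \cdot 2 f = 4 f$)
$n{\left(-67,125 \right)} - \left(W{\left(t \right)} - -5563\right) = \left(11 - 125\right) - \left(4 \left(- \frac{20}{39}\right) - -5563\right) = \left(11 - 125\right) - \left(- \frac{80}{39} + 5563\right) = -114 - \frac{216877}{39} = - \frac{221323}{39}$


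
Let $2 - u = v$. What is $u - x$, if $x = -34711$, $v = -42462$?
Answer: $77175$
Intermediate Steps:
$u = 42464$ ($u = 2 - -42462 = 2 + 42462 = 42464$)
$u - x = 42464 - -34711 = 42464 + 34711 = 77175$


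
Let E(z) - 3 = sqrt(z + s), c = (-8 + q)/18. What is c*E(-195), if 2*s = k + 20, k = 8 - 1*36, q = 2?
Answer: -1 - I*sqrt(199)/3 ≈ -1.0 - 4.7022*I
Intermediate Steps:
k = -28 (k = 8 - 36 = -28)
s = -4 (s = (-28 + 20)/2 = (1/2)*(-8) = -4)
c = -1/3 (c = (-8 + 2)/18 = -6*1/18 = -1/3 ≈ -0.33333)
E(z) = 3 + sqrt(-4 + z) (E(z) = 3 + sqrt(z - 4) = 3 + sqrt(-4 + z))
c*E(-195) = -(3 + sqrt(-4 - 195))/3 = -(3 + sqrt(-199))/3 = -(3 + I*sqrt(199))/3 = -1 - I*sqrt(199)/3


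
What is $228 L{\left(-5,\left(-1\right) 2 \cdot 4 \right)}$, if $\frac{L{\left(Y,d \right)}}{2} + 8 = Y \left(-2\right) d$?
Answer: $-40128$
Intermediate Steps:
$L{\left(Y,d \right)} = -16 - 4 Y d$ ($L{\left(Y,d \right)} = -16 + 2 Y \left(-2\right) d = -16 + 2 - 2 Y d = -16 + 2 \left(- 2 Y d\right) = -16 - 4 Y d$)
$228 L{\left(-5,\left(-1\right) 2 \cdot 4 \right)} = 228 \left(-16 - - 20 \left(-1\right) 2 \cdot 4\right) = 228 \left(-16 - - 20 \left(\left(-2\right) 4\right)\right) = 228 \left(-16 - \left(-20\right) \left(-8\right)\right) = 228 \left(-16 - 160\right) = 228 \left(-176\right) = -40128$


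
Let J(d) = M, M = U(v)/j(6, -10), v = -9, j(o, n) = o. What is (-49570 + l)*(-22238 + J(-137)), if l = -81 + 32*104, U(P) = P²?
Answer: 2059011027/2 ≈ 1.0295e+9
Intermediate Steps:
l = 3247 (l = -81 + 3328 = 3247)
M = 27/2 (M = (-9)²/6 = 81*(⅙) = 27/2 ≈ 13.500)
J(d) = 27/2
(-49570 + l)*(-22238 + J(-137)) = (-49570 + 3247)*(-22238 + 27/2) = -46323*(-44449/2) = 2059011027/2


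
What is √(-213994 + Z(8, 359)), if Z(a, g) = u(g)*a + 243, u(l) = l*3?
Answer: I*√205135 ≈ 452.92*I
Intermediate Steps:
u(l) = 3*l
Z(a, g) = 243 + 3*a*g (Z(a, g) = (3*g)*a + 243 = 3*a*g + 243 = 243 + 3*a*g)
√(-213994 + Z(8, 359)) = √(-213994 + (243 + 3*8*359)) = √(-213994 + (243 + 8616)) = √(-213994 + 8859) = √(-205135) = I*√205135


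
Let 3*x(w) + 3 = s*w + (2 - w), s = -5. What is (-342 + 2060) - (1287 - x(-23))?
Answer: 1430/3 ≈ 476.67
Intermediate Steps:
x(w) = -⅓ - 2*w (x(w) = -1 + (-5*w + (2 - w))/3 = -1 + (2 - 6*w)/3 = -1 + (⅔ - 2*w) = -⅓ - 2*w)
(-342 + 2060) - (1287 - x(-23)) = (-342 + 2060) - (1287 - (-⅓ - 2*(-23))) = 1718 - (1287 - (-⅓ + 46)) = 1718 - (1287 - 1*137/3) = 1718 - (1287 - 137/3) = 1718 - 1*3724/3 = 1718 - 3724/3 = 1430/3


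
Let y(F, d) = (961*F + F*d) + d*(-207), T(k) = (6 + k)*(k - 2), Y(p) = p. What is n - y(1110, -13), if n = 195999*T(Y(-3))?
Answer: -3994956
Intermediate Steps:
T(k) = (-2 + k)*(6 + k) (T(k) = (6 + k)*(-2 + k) = (-2 + k)*(6 + k))
y(F, d) = -207*d + 961*F + F*d (y(F, d) = (961*F + F*d) - 207*d = -207*d + 961*F + F*d)
n = -2939985 (n = 195999*(-12 + (-3)² + 4*(-3)) = 195999*(-12 + 9 - 12) = 195999*(-15) = -2939985)
n - y(1110, -13) = -2939985 - (-207*(-13) + 961*1110 + 1110*(-13)) = -2939985 - (2691 + 1066710 - 14430) = -2939985 - 1*1054971 = -2939985 - 1054971 = -3994956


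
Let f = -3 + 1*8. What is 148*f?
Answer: 740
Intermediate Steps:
f = 5 (f = -3 + 8 = 5)
148*f = 148*5 = 740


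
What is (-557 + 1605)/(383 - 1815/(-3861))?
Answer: 61308/22433 ≈ 2.7329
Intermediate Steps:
(-557 + 1605)/(383 - 1815/(-3861)) = 1048/(383 - 1815*(-1/3861)) = 1048/(383 + 55/117) = 1048/(44866/117) = 1048*(117/44866) = 61308/22433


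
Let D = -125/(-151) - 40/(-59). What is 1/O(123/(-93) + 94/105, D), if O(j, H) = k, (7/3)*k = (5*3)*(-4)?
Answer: -7/180 ≈ -0.038889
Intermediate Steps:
D = 13415/8909 (D = -125*(-1/151) - 40*(-1/59) = 125/151 + 40/59 = 13415/8909 ≈ 1.5058)
k = -180/7 (k = 3*((5*3)*(-4))/7 = 3*(15*(-4))/7 = (3/7)*(-60) = -180/7 ≈ -25.714)
O(j, H) = -180/7
1/O(123/(-93) + 94/105, D) = 1/(-180/7) = -7/180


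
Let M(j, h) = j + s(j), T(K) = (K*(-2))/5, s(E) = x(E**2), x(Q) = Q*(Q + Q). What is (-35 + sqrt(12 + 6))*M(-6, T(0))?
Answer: -90510 + 7758*sqrt(2) ≈ -79539.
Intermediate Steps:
x(Q) = 2*Q**2 (x(Q) = Q*(2*Q) = 2*Q**2)
s(E) = 2*E**4 (s(E) = 2*(E**2)**2 = 2*E**4)
T(K) = -2*K/5 (T(K) = -2*K*(1/5) = -2*K/5)
M(j, h) = j + 2*j**4
(-35 + sqrt(12 + 6))*M(-6, T(0)) = (-35 + sqrt(12 + 6))*(-6 + 2*(-6)**4) = (-35 + sqrt(18))*(-6 + 2*1296) = (-35 + 3*sqrt(2))*(-6 + 2592) = (-35 + 3*sqrt(2))*2586 = -90510 + 7758*sqrt(2)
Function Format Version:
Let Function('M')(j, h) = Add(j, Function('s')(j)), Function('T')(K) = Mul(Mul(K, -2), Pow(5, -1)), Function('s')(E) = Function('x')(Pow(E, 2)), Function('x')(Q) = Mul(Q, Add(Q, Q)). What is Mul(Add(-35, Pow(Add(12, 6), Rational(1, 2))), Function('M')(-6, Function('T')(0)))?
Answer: Add(-90510, Mul(7758, Pow(2, Rational(1, 2)))) ≈ -79539.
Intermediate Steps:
Function('x')(Q) = Mul(2, Pow(Q, 2)) (Function('x')(Q) = Mul(Q, Mul(2, Q)) = Mul(2, Pow(Q, 2)))
Function('s')(E) = Mul(2, Pow(E, 4)) (Function('s')(E) = Mul(2, Pow(Pow(E, 2), 2)) = Mul(2, Pow(E, 4)))
Function('T')(K) = Mul(Rational(-2, 5), K) (Function('T')(K) = Mul(Mul(-2, K), Rational(1, 5)) = Mul(Rational(-2, 5), K))
Function('M')(j, h) = Add(j, Mul(2, Pow(j, 4)))
Mul(Add(-35, Pow(Add(12, 6), Rational(1, 2))), Function('M')(-6, Function('T')(0))) = Mul(Add(-35, Pow(Add(12, 6), Rational(1, 2))), Add(-6, Mul(2, Pow(-6, 4)))) = Mul(Add(-35, Pow(18, Rational(1, 2))), Add(-6, Mul(2, 1296))) = Mul(Add(-35, Mul(3, Pow(2, Rational(1, 2)))), Add(-6, 2592)) = Mul(Add(-35, Mul(3, Pow(2, Rational(1, 2)))), 2586) = Add(-90510, Mul(7758, Pow(2, Rational(1, 2))))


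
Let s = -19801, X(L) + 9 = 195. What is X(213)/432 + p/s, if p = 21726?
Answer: -950441/1425672 ≈ -0.66666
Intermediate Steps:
X(L) = 186 (X(L) = -9 + 195 = 186)
X(213)/432 + p/s = 186/432 + 21726/(-19801) = 186*(1/432) + 21726*(-1/19801) = 31/72 - 21726/19801 = -950441/1425672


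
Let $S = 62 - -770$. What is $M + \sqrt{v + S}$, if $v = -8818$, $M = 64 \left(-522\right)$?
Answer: $-33408 + 11 i \sqrt{66} \approx -33408.0 + 89.364 i$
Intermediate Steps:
$M = -33408$
$S = 832$ ($S = 62 + 770 = 832$)
$M + \sqrt{v + S} = -33408 + \sqrt{-8818 + 832} = -33408 + \sqrt{-7986} = -33408 + 11 i \sqrt{66}$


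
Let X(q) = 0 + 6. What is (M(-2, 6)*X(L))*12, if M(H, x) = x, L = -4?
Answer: 432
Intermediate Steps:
X(q) = 6
(M(-2, 6)*X(L))*12 = (6*6)*12 = 36*12 = 432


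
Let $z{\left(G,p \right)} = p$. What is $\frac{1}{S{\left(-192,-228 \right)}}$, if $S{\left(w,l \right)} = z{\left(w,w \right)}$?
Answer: $- \frac{1}{192} \approx -0.0052083$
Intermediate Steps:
$S{\left(w,l \right)} = w$
$\frac{1}{S{\left(-192,-228 \right)}} = \frac{1}{-192} = - \frac{1}{192}$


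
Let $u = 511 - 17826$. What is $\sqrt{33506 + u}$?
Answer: $3 \sqrt{1799} \approx 127.24$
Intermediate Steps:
$u = -17315$
$\sqrt{33506 + u} = \sqrt{33506 - 17315} = \sqrt{16191} = 3 \sqrt{1799}$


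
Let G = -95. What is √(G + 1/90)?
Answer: I*√85490/30 ≈ 9.7462*I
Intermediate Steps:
√(G + 1/90) = √(-95 + 1/90) = √(-8549/90) = I*√85490/30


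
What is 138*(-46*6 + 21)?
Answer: -35190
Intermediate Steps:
138*(-46*6 + 21) = 138*(-276 + 21) = 138*(-255) = -35190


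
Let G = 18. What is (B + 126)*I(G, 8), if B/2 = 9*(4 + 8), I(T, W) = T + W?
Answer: 8892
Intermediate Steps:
B = 216 (B = 2*(9*(4 + 8)) = 2*(9*12) = 2*108 = 216)
(B + 126)*I(G, 8) = (216 + 126)*(18 + 8) = 342*26 = 8892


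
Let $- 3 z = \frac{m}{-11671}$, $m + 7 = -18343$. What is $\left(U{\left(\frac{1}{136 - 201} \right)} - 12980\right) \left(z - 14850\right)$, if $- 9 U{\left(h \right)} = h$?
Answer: $\frac{789644475731720}{4096521} \approx 1.9276 \cdot 10^{8}$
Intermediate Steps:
$m = -18350$ ($m = -7 - 18343 = -18350$)
$U{\left(h \right)} = - \frac{h}{9}$
$z = - \frac{18350}{35013}$ ($z = - \frac{\left(-18350\right) \frac{1}{-11671}}{3} = - \frac{\left(-18350\right) \left(- \frac{1}{11671}\right)}{3} = \left(- \frac{1}{3}\right) \frac{18350}{11671} = - \frac{18350}{35013} \approx -0.52409$)
$\left(U{\left(\frac{1}{136 - 201} \right)} - 12980\right) \left(z - 14850\right) = \left(- \frac{1}{9 \left(136 - 201\right)} - 12980\right) \left(- \frac{18350}{35013} - 14850\right) = \left(- \frac{1}{9 \left(-65\right)} - 12980\right) \left(- \frac{519961400}{35013}\right) = \left(\left(- \frac{1}{9}\right) \left(- \frac{1}{65}\right) - 12980\right) \left(- \frac{519961400}{35013}\right) = \left(\frac{1}{585} - 12980\right) \left(- \frac{519961400}{35013}\right) = \left(- \frac{7593299}{585}\right) \left(- \frac{519961400}{35013}\right) = \frac{789644475731720}{4096521}$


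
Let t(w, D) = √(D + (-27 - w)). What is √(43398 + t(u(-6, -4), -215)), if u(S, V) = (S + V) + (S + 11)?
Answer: √(43398 + I*√237) ≈ 208.32 + 0.037*I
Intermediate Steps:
u(S, V) = 11 + V + 2*S (u(S, V) = (S + V) + (11 + S) = 11 + V + 2*S)
t(w, D) = √(-27 + D - w)
√(43398 + t(u(-6, -4), -215)) = √(43398 + √(-27 - 215 - (11 - 4 + 2*(-6)))) = √(43398 + √(-27 - 215 - (11 - 4 - 12))) = √(43398 + √(-27 - 215 - 1*(-5))) = √(43398 + √(-27 - 215 + 5)) = √(43398 + √(-237)) = √(43398 + I*√237)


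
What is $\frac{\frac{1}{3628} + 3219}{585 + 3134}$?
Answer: $\frac{11678533}{13492532} \approx 0.86555$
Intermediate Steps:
$\frac{\frac{1}{3628} + 3219}{585 + 3134} = \frac{\frac{1}{3628} + 3219}{3719} = \frac{11678533}{3628} \cdot \frac{1}{3719} = \frac{11678533}{13492532}$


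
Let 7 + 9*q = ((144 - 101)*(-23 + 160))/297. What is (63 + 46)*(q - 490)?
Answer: -142349422/2673 ≈ -53255.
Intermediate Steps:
q = 3812/2673 (q = -7/9 + (((144 - 101)*(-23 + 160))/297)/9 = -7/9 + ((43*137)*(1/297))/9 = -7/9 + (5891*(1/297))/9 = -7/9 + (⅑)*(5891/297) = -7/9 + 5891/2673 = 3812/2673 ≈ 1.4261)
(63 + 46)*(q - 490) = (63 + 46)*(3812/2673 - 490) = 109*(-1305958/2673) = -142349422/2673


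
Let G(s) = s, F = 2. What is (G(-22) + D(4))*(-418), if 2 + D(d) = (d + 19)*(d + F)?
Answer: -47652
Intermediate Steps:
D(d) = -2 + (2 + d)*(19 + d) (D(d) = -2 + (d + 19)*(d + 2) = -2 + (19 + d)*(2 + d) = -2 + (2 + d)*(19 + d))
(G(-22) + D(4))*(-418) = (-22 + (36 + 4² + 21*4))*(-418) = (-22 + (36 + 16 + 84))*(-418) = (-22 + 136)*(-418) = 114*(-418) = -47652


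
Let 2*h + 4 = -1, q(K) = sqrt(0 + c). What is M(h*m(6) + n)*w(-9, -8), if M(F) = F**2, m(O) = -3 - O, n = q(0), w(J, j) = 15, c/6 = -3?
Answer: 29295/4 + 2025*I*sqrt(2) ≈ 7323.8 + 2863.8*I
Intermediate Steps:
c = -18 (c = 6*(-3) = -18)
q(K) = 3*I*sqrt(2) (q(K) = sqrt(0 - 18) = sqrt(-18) = 3*I*sqrt(2))
n = 3*I*sqrt(2) ≈ 4.2426*I
h = -5/2 (h = -2 + (1/2)*(-1) = -2 - 1/2 = -5/2 ≈ -2.5000)
M(h*m(6) + n)*w(-9, -8) = (-5*(-3 - 1*6)/2 + 3*I*sqrt(2))**2*15 = (-5*(-3 - 6)/2 + 3*I*sqrt(2))**2*15 = (-5/2*(-9) + 3*I*sqrt(2))**2*15 = (45/2 + 3*I*sqrt(2))**2*15 = 15*(45/2 + 3*I*sqrt(2))**2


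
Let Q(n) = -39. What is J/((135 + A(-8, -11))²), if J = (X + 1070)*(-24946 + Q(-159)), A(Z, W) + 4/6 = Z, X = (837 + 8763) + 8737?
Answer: -4363955055/143641 ≈ -30381.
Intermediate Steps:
X = 18337 (X = 9600 + 8737 = 18337)
A(Z, W) = -⅔ + Z
J = -484883895 (J = (18337 + 1070)*(-24946 - 39) = 19407*(-24985) = -484883895)
J/((135 + A(-8, -11))²) = -484883895/(135 + (-⅔ - 8))² = -484883895/(135 - 26/3)² = -484883895/((379/3)²) = -484883895/143641/9 = -484883895*9/143641 = -4363955055/143641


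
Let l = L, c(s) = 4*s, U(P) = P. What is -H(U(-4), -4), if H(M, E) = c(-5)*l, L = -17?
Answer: -340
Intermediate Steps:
l = -17
H(M, E) = 340 (H(M, E) = (4*(-5))*(-17) = -20*(-17) = 340)
-H(U(-4), -4) = -1*340 = -340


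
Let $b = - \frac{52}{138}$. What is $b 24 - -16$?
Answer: $\frac{160}{23} \approx 6.9565$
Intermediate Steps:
$b = - \frac{26}{69}$ ($b = \left(-52\right) \frac{1}{138} = - \frac{26}{69} \approx -0.37681$)
$b 24 - -16 = \left(- \frac{26}{69}\right) 24 - -16 = - \frac{208}{23} + 16 = \frac{160}{23}$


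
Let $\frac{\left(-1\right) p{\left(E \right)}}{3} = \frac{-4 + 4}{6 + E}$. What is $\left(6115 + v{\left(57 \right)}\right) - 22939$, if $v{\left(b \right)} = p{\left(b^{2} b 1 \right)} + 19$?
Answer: $-16805$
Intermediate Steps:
$p{\left(E \right)} = 0$ ($p{\left(E \right)} = - 3 \frac{-4 + 4}{6 + E} = - 3 \frac{0}{6 + E} = \left(-3\right) 0 = 0$)
$v{\left(b \right)} = 19$ ($v{\left(b \right)} = 0 + 19 = 19$)
$\left(6115 + v{\left(57 \right)}\right) - 22939 = \left(6115 + 19\right) - 22939 = 6134 - 22939 = -16805$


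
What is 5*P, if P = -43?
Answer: -215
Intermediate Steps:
5*P = 5*(-43) = -215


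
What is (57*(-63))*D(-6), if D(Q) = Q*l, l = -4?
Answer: -86184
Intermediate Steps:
D(Q) = -4*Q (D(Q) = Q*(-4) = -4*Q)
(57*(-63))*D(-6) = (57*(-63))*(-4*(-6)) = -3591*24 = -86184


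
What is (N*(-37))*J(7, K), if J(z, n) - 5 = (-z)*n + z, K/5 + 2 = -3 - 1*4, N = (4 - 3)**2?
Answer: -12099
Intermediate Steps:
N = 1 (N = 1**2 = 1)
K = -45 (K = -10 + 5*(-3 - 1*4) = -10 + 5*(-3 - 4) = -10 + 5*(-7) = -10 - 35 = -45)
J(z, n) = 5 + z - n*z (J(z, n) = 5 + ((-z)*n + z) = 5 + (-n*z + z) = 5 + (z - n*z) = 5 + z - n*z)
(N*(-37))*J(7, K) = (1*(-37))*(5 + 7 - 1*(-45)*7) = -37*(5 + 7 + 315) = -37*327 = -12099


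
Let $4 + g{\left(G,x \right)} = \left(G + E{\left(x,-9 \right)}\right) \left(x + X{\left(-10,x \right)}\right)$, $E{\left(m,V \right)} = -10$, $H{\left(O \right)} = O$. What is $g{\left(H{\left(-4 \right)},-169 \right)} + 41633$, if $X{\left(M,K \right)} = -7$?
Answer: $44093$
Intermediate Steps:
$g{\left(G,x \right)} = -4 + \left(-10 + G\right) \left(-7 + x\right)$ ($g{\left(G,x \right)} = -4 + \left(G - 10\right) \left(x - 7\right) = -4 + \left(-10 + G\right) \left(-7 + x\right)$)
$g{\left(H{\left(-4 \right)},-169 \right)} + 41633 = \left(66 - -1690 - -28 - -676\right) + 41633 = \left(66 + 1690 + 28 + 676\right) + 41633 = 2460 + 41633 = 44093$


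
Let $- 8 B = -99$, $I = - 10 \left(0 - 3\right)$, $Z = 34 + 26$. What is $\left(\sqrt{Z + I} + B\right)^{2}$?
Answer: $\frac{15561}{64} + \frac{297 \sqrt{10}}{4} \approx 477.94$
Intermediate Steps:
$Z = 60$
$I = 30$ ($I = - 10 \left(0 - 3\right) = \left(-10\right) \left(-3\right) = 30$)
$B = \frac{99}{8}$ ($B = \left(- \frac{1}{8}\right) \left(-99\right) = \frac{99}{8} \approx 12.375$)
$\left(\sqrt{Z + I} + B\right)^{2} = \left(\sqrt{60 + 30} + \frac{99}{8}\right)^{2} = \left(\sqrt{90} + \frac{99}{8}\right)^{2} = \left(3 \sqrt{10} + \frac{99}{8}\right)^{2} = \left(\frac{99}{8} + 3 \sqrt{10}\right)^{2}$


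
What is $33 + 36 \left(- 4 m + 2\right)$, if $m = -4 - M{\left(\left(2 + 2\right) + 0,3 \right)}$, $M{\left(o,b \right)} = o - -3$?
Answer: $1689$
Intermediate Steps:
$M{\left(o,b \right)} = 3 + o$ ($M{\left(o,b \right)} = o + 3 = 3 + o$)
$m = -11$ ($m = -4 - \left(3 + \left(\left(2 + 2\right) + 0\right)\right) = -4 - \left(3 + \left(4 + 0\right)\right) = -4 - \left(3 + 4\right) = -4 - 7 = -11$)
$33 + 36 \left(- 4 m + 2\right) = 33 + 36 \left(\left(-4\right) \left(-11\right) + 2\right) = 33 + 36 \left(44 + 2\right) = 33 + 36 \cdot 46 = 33 + 1656 = 1689$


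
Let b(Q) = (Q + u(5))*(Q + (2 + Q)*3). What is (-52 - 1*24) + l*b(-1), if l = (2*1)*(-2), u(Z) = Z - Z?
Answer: -68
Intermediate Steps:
u(Z) = 0
l = -4 (l = 2*(-2) = -4)
b(Q) = Q*(6 + 4*Q) (b(Q) = (Q + 0)*(Q + (2 + Q)*3) = Q*(Q + (6 + 3*Q)) = Q*(6 + 4*Q))
(-52 - 1*24) + l*b(-1) = (-52 - 1*24) - 8*(-1)*(3 + 2*(-1)) = (-52 - 24) - 8*(-1)*(3 - 2) = -76 - 8*(-1) = -76 - 4*(-2) = -76 + 8 = -68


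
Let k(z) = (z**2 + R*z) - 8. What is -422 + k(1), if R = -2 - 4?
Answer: -435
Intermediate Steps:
R = -6
k(z) = -8 + z**2 - 6*z (k(z) = (z**2 - 6*z) - 8 = -8 + z**2 - 6*z)
-422 + k(1) = -422 + (-8 + 1**2 - 6*1) = -422 + (-8 + 1 - 6) = -422 - 13 = -435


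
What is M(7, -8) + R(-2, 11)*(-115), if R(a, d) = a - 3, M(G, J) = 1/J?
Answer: 4599/8 ≈ 574.88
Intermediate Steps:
M(G, J) = 1/J
R(a, d) = -3 + a
M(7, -8) + R(-2, 11)*(-115) = 1/(-8) + (-3 - 2)*(-115) = -1/8 - 5*(-115) = -1/8 + 575 = 4599/8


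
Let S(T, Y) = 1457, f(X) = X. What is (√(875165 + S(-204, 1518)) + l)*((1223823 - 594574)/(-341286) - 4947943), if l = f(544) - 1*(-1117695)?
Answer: -1888330282581389333/341286 - 1688664303947*√876622/341286 ≈ -5.5376e+12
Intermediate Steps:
l = 1118239 (l = 544 - 1*(-1117695) = 544 + 1117695 = 1118239)
(√(875165 + S(-204, 1518)) + l)*((1223823 - 594574)/(-341286) - 4947943) = (√(875165 + 1457) + 1118239)*((1223823 - 594574)/(-341286) - 4947943) = (√876622 + 1118239)*(629249*(-1/341286) - 4947943) = (1118239 + √876622)*(-629249/341286 - 4947943) = (1118239 + √876622)*(-1688664303947/341286) = -1888330282581389333/341286 - 1688664303947*√876622/341286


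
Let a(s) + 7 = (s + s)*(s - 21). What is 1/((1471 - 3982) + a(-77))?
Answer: 1/12574 ≈ 7.9529e-5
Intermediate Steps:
a(s) = -7 + 2*s*(-21 + s) (a(s) = -7 + (s + s)*(s - 21) = -7 + (2*s)*(-21 + s) = -7 + 2*s*(-21 + s))
1/((1471 - 3982) + a(-77)) = 1/((1471 - 3982) + (-7 - 42*(-77) + 2*(-77)²)) = 1/(-2511 + (-7 + 3234 + 2*5929)) = 1/(-2511 + (-7 + 3234 + 11858)) = 1/(-2511 + 15085) = 1/12574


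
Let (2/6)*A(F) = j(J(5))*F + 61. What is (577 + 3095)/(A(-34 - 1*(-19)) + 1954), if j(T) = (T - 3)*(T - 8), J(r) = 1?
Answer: 3672/1507 ≈ 2.4366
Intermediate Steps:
j(T) = (-8 + T)*(-3 + T) (j(T) = (-3 + T)*(-8 + T) = (-8 + T)*(-3 + T))
A(F) = 183 + 42*F (A(F) = 3*((24 + 1² - 11*1)*F + 61) = 3*((24 + 1 - 11)*F + 61) = 3*(14*F + 61) = 3*(61 + 14*F) = 183 + 42*F)
(577 + 3095)/(A(-34 - 1*(-19)) + 1954) = (577 + 3095)/((183 + 42*(-34 - 1*(-19))) + 1954) = 3672/((183 + 42*(-34 + 19)) + 1954) = 3672/((183 + 42*(-15)) + 1954) = 3672/((183 - 630) + 1954) = 3672/(-447 + 1954) = 3672/1507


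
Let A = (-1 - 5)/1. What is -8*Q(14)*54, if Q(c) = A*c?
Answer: 36288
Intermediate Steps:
A = -6 (A = 1*(-6) = -6)
Q(c) = -6*c
-8*Q(14)*54 = -(-48)*14*54 = -8*(-84)*54 = 672*54 = 36288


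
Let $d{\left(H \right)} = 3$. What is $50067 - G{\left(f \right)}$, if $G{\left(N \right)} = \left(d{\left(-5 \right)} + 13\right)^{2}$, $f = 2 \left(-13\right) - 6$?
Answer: $49811$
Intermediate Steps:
$f = -32$ ($f = -26 - 6 = -32$)
$G{\left(N \right)} = 256$ ($G{\left(N \right)} = \left(3 + 13\right)^{2} = 16^{2} = 256$)
$50067 - G{\left(f \right)} = 50067 - 256 = 49811$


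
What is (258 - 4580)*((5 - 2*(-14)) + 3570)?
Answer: -15572166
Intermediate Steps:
(258 - 4580)*((5 - 2*(-14)) + 3570) = -4322*((5 + 28) + 3570) = -4322*(33 + 3570) = -4322*3603 = -15572166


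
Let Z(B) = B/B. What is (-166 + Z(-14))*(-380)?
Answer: 62700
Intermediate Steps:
Z(B) = 1
(-166 + Z(-14))*(-380) = (-166 + 1)*(-380) = -165*(-380) = 62700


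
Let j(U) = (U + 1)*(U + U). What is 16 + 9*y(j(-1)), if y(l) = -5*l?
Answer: 16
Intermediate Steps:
j(U) = 2*U*(1 + U) (j(U) = (1 + U)*(2*U) = 2*U*(1 + U))
16 + 9*y(j(-1)) = 16 + 9*(-10*(-1)*(1 - 1)) = 16 + 9*(-10*(-1)*0) = 16 + 9*(-5*0) = 16 + 9*0 = 16 + 0 = 16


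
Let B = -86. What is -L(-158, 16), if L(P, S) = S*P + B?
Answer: 2614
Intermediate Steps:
L(P, S) = -86 + P*S (L(P, S) = S*P - 86 = P*S - 86 = -86 + P*S)
-L(-158, 16) = -(-86 - 158*16) = -(-86 - 2528) = -1*(-2614) = 2614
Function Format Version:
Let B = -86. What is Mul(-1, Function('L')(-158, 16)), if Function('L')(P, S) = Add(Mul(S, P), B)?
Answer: 2614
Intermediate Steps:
Function('L')(P, S) = Add(-86, Mul(P, S)) (Function('L')(P, S) = Add(Mul(S, P), -86) = Add(Mul(P, S), -86) = Add(-86, Mul(P, S)))
Mul(-1, Function('L')(-158, 16)) = Mul(-1, Add(-86, Mul(-158, 16))) = Mul(-1, Add(-86, -2528)) = Mul(-1, -2614) = 2614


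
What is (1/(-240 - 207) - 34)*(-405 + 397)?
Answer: 121592/447 ≈ 272.02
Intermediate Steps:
(1/(-240 - 207) - 34)*(-405 + 397) = (1/(-447) - 34)*(-8) = (-1/447 - 34)*(-8) = -15199/447*(-8) = 121592/447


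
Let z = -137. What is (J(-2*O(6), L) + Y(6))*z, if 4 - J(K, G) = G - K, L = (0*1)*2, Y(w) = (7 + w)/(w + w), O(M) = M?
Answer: 11371/12 ≈ 947.58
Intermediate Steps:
Y(w) = (7 + w)/(2*w) (Y(w) = (7 + w)/((2*w)) = (7 + w)*(1/(2*w)) = (7 + w)/(2*w))
L = 0 (L = 0*2 = 0)
J(K, G) = 4 + K - G (J(K, G) = 4 - (G - K) = 4 + (K - G) = 4 + K - G)
(J(-2*O(6), L) + Y(6))*z = ((4 - 2*6 - 1*0) + (1/2)*(7 + 6)/6)*(-137) = ((4 - 12 + 0) + (1/2)*(1/6)*13)*(-137) = (-8 + 13/12)*(-137) = -83/12*(-137) = 11371/12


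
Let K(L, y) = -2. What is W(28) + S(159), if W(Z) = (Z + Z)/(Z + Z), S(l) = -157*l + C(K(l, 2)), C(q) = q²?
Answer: -24958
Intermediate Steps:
S(l) = 4 - 157*l (S(l) = -157*l + (-2)² = -157*l + 4 = 4 - 157*l)
W(Z) = 1 (W(Z) = (2*Z)/((2*Z)) = (2*Z)*(1/(2*Z)) = 1)
W(28) + S(159) = 1 + (4 - 157*159) = 1 + (4 - 24963) = 1 - 24959 = -24958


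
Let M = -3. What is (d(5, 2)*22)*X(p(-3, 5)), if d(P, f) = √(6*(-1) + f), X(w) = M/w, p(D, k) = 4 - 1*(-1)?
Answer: -132*I/5 ≈ -26.4*I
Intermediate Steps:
p(D, k) = 5 (p(D, k) = 4 + 1 = 5)
X(w) = -3/w
d(P, f) = √(-6 + f)
(d(5, 2)*22)*X(p(-3, 5)) = (√(-6 + 2)*22)*(-3/5) = (√(-4)*22)*(-3*⅕) = ((2*I)*22)*(-⅗) = (44*I)*(-⅗) = -132*I/5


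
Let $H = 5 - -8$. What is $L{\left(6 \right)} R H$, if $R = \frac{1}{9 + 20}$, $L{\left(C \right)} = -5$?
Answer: $- \frac{65}{29} \approx -2.2414$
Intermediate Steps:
$H = 13$ ($H = 5 + 8 = 13$)
$R = \frac{1}{29} \approx 0.034483$
$L{\left(6 \right)} R H = \left(-5\right) \frac{1}{29} \cdot 13 = \left(- \frac{5}{29}\right) 13 = - \frac{65}{29}$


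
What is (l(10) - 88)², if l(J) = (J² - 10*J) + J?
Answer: 6084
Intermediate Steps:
l(J) = J² - 9*J
(l(10) - 88)² = (10*(-9 + 10) - 88)² = (10*1 - 88)² = (10 - 88)² = (-78)² = 6084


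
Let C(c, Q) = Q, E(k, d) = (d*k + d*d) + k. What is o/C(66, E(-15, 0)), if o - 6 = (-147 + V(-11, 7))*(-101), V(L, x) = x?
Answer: -14146/15 ≈ -943.07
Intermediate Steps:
E(k, d) = k + d² + d*k (E(k, d) = (d*k + d²) + k = (d² + d*k) + k = k + d² + d*k)
o = 14146 (o = 6 + (-147 + 7)*(-101) = 6 - 140*(-101) = 6 + 14140 = 14146)
o/C(66, E(-15, 0)) = 14146/(-15 + 0² + 0*(-15)) = 14146/(-15 + 0 + 0) = 14146/(-15) = 14146*(-1/15) = -14146/15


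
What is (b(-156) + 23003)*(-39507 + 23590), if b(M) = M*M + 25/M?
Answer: -117544800703/156 ≈ -7.5349e+8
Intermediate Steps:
b(M) = M² + 25/M
(b(-156) + 23003)*(-39507 + 23590) = ((25 + (-156)³)/(-156) + 23003)*(-39507 + 23590) = (-(25 - 3796416)/156 + 23003)*(-15917) = (-1/156*(-3796391) + 23003)*(-15917) = (3796391/156 + 23003)*(-15917) = (7384859/156)*(-15917) = -117544800703/156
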